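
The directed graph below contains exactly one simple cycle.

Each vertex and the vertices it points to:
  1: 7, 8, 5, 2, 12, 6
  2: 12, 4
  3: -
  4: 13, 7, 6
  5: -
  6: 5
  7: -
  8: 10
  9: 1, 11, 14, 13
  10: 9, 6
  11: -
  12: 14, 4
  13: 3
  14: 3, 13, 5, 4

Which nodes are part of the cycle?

1, 8, 9, 10

DFS with gray/black marking from 9:
9 gray
  1 gray
    7 gray
    7 black
    8 gray
      10 gray
        10→9: 9 is gray → back edge
Back edge closes the cycle 9 → 1 → 8 → 10 → 9; its vertices are {1, 8, 9, 10}.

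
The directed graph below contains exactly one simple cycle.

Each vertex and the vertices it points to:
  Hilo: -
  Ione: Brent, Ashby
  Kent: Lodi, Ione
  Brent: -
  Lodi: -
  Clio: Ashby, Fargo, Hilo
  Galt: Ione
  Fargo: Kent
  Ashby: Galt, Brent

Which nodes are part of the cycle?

DFS with gray/black marking from Ashby:
Ashby gray
  Galt gray
    Ione gray
      Brent gray
      Brent black
      Ione→Ashby: Ashby is gray → back edge
Back edge closes the cycle Ashby → Galt → Ione → Ashby; its vertices are {Galt, Ione, Ashby}.

Galt, Ione, Ashby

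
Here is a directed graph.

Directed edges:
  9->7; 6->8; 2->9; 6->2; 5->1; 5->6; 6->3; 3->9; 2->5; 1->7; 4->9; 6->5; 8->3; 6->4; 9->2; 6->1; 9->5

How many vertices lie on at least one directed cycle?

7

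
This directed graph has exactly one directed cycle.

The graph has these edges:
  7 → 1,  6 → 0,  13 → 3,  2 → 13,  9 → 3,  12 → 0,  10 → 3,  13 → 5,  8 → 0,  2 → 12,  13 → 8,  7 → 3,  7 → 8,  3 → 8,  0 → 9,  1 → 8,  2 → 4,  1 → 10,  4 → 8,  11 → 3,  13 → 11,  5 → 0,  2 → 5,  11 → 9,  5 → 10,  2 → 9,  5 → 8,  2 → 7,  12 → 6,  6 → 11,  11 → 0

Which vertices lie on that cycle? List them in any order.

0, 3, 8, 9

DFS with gray/black marking from 8:
8 gray
  0 gray
    9 gray
      3 gray
        3→8: 8 is gray → back edge
Back edge closes the cycle 8 → 0 → 9 → 3 → 8; its vertices are {0, 3, 8, 9}.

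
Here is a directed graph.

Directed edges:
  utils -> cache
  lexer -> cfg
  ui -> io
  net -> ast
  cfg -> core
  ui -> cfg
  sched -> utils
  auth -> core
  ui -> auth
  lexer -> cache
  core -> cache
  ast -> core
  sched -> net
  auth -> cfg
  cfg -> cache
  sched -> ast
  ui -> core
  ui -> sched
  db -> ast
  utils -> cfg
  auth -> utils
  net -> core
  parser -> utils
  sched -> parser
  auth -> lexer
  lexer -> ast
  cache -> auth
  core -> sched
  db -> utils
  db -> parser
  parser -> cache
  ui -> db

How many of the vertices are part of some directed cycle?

10

A vertex is on a directed cycle iff it belongs to a strongly connected component of size ≥ 2 (or has a self-loop).
The vertices on cycles are {ast, cfg, net, auth, core, cache, lexer, sched, utils, parser} — 10 in total.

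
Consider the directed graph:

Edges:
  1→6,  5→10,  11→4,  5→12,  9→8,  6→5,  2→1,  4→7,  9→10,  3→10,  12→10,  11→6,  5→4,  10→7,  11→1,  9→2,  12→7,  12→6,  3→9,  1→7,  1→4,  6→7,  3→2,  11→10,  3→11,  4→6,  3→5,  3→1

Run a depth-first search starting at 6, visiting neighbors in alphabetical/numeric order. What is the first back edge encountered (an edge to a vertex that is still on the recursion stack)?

4→6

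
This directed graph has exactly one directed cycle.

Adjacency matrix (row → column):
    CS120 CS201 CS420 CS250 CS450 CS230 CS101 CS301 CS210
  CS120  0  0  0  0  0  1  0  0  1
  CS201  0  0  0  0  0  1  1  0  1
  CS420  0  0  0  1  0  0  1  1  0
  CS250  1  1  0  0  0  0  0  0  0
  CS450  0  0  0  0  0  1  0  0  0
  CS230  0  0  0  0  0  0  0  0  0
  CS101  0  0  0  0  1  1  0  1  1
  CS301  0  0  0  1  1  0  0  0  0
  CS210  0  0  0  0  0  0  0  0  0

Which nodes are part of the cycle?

DFS with gray/black marking from CS301:
CS301 gray
  CS250 gray
    CS120 gray
      CS230 gray
      CS230 black
      CS210 gray
      CS210 black
    CS120 black
    CS201 gray
      CS201→CS210: CS210 black — skip
      CS201→CS230: CS230 black — skip
      CS101 gray
        CS101→CS210: CS210 black — skip
        CS101→CS230: CS230 black — skip
        CS101→CS301: CS301 is gray → back edge
Back edge closes the cycle CS301 → CS250 → CS201 → CS101 → CS301; its vertices are {CS101, CS201, CS250, CS301}.

CS101, CS201, CS250, CS301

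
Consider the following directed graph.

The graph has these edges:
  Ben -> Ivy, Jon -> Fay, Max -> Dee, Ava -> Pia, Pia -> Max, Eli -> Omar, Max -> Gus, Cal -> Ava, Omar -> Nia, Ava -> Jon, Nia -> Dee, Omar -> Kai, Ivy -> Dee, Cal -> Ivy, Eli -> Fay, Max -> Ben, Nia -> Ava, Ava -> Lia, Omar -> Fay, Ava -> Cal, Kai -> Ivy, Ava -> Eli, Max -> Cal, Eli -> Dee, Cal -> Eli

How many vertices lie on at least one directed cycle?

7

A vertex is on a directed cycle iff it belongs to a strongly connected component of size ≥ 2 (or has a self-loop).
The vertices on cycles are {Ava, Cal, Eli, Max, Nia, Pia, Omar} — 7 in total.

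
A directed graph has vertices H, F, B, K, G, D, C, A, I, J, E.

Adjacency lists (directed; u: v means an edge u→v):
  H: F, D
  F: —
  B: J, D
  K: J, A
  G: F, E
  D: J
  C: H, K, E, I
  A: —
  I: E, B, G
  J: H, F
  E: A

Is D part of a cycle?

D is on a cycle iff D can reach itself via ≥1 edge.
D → J → H → D — yes.

Yes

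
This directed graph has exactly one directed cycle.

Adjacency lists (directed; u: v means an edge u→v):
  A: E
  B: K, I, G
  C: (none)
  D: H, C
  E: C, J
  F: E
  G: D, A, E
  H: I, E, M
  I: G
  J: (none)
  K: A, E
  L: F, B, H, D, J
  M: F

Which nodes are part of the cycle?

DFS with gray/black marking from I:
I gray
  G gray
    D gray
      H gray
        H→I: I is gray → back edge
Back edge closes the cycle I → G → D → H → I; its vertices are {D, G, H, I}.

D, G, H, I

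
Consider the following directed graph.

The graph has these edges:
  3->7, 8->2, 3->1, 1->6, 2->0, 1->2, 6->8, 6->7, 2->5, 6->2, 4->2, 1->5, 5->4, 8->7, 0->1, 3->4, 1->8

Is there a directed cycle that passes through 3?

3 lies on a cycle iff there is a path from 3 back to itself.
Exploring from 3, it never reaches itself; equivalently, its strongly connected component is a singleton.

No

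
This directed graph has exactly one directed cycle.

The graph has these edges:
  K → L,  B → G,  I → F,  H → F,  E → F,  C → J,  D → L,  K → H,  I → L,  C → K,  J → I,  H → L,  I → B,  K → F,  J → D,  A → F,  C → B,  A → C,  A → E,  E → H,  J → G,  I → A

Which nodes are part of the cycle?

DFS with gray/black marking from I:
I gray
  L gray
  L black
  B gray
    G gray
    G black
  B black
  A gray
    E gray
      F gray
      F black
      H gray
        H→L: L black — skip
        H→F: F black — skip
      H black
    E black
    A→F: F black — skip
    C gray
      J gray
        D gray
          D→L: L black — skip
        D black
        J→G: G black — skip
        J→I: I is gray → back edge
Back edge closes the cycle I → A → C → J → I; its vertices are {A, C, I, J}.

A, C, I, J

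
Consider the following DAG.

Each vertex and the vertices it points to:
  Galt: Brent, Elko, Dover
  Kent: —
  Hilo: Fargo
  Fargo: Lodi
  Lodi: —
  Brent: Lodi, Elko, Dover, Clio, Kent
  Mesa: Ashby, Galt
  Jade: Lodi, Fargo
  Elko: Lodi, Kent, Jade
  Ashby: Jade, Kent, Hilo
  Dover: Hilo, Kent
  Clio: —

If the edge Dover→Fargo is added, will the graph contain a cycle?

Adding Dover→Fargo creates a cycle iff Fargo can already reach Dover.
Explore from Fargo: no path reaches Dover. The graph stays acyclic.

No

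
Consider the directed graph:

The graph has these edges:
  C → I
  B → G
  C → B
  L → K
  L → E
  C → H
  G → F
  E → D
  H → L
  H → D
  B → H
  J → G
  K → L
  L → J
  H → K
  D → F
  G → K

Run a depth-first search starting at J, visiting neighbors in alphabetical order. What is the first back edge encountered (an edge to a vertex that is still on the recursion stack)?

L→J

DFS from J (visiting neighbors in alphabetical order); mark gray on enter, black on exit:
J gray
  G gray
    F gray
    F black
    K gray
      L gray
        E gray
          D gray
            D→F: F black — skip
          D black
        E black
        L→J: J is gray → back edge
First back edge: L → J.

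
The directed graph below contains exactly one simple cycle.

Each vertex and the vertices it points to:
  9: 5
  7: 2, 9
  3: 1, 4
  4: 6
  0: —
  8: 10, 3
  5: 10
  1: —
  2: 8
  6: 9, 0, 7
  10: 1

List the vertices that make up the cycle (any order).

2, 3, 4, 6, 7, 8

DFS with gray/black marking from 6:
6 gray
  9 gray
    5 gray
      10 gray
        1 gray
        1 black
      10 black
    5 black
  9 black
  0 gray
  0 black
  7 gray
    2 gray
      8 gray
        8→10: 10 black — skip
        3 gray
          3→1: 1 black — skip
          4 gray
            4→6: 6 is gray → back edge
Back edge closes the cycle 6 → 7 → 2 → 8 → 3 → 4 → 6; its vertices are {2, 3, 4, 6, 7, 8}.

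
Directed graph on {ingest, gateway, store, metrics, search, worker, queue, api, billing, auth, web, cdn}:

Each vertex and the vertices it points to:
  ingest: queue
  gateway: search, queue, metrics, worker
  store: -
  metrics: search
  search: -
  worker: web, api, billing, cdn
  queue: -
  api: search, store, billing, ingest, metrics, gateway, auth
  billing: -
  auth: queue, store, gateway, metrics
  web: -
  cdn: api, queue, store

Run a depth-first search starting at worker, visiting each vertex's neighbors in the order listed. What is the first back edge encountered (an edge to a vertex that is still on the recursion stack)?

DFS from worker (visiting each vertex's neighbors in the order listed); mark gray on enter, black on exit:
worker gray
  web gray
  web black
  api gray
    search gray
    search black
    store gray
    store black
    billing gray
    billing black
    ingest gray
      queue gray
      queue black
    ingest black
    metrics gray
      metrics→search: search black — skip
    metrics black
    gateway gray
      gateway→search: search black — skip
      gateway→queue: queue black — skip
      gateway→metrics: metrics black — skip
      gateway→worker: worker is gray → back edge
First back edge: gateway → worker.

gateway->worker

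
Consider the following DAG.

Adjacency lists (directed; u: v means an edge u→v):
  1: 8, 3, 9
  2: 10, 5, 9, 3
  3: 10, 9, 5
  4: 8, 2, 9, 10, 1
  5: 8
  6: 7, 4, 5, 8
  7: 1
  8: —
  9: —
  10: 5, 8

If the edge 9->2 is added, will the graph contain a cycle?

Yes

Adding 9→2 creates a cycle iff 2 can already reach 9.
Path from 2: 2 → 9.
So 2 → … → 9 → 2 is a cycle.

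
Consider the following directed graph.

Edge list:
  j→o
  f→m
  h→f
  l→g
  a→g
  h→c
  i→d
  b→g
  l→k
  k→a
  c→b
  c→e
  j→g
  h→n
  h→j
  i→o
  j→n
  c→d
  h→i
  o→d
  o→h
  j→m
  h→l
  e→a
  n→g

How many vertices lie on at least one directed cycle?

A vertex is on a directed cycle iff it belongs to a strongly connected component of size ≥ 2 (or has a self-loop).
The vertices on cycles are {h, i, j, o} — 4 in total.

4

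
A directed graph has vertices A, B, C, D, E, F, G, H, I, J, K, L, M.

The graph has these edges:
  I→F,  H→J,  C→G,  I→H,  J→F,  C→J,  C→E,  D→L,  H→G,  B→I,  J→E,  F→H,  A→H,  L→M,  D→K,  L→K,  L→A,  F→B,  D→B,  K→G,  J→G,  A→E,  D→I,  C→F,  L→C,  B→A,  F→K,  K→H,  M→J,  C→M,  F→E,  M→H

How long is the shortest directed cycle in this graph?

For each vertex v, BFS finds the shortest path from v back to v.
The shortest such closed walk is B → I → F → B, length 3.

3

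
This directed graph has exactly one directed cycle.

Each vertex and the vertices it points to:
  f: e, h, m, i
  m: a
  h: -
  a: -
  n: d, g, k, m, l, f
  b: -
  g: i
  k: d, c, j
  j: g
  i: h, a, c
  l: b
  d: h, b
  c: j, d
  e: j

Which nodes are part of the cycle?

c, g, i, j

DFS with gray/black marking from g:
g gray
  i gray
    h gray
    h black
    a gray
    a black
    c gray
      j gray
        j→g: g is gray → back edge
Back edge closes the cycle g → i → c → j → g; its vertices are {c, g, i, j}.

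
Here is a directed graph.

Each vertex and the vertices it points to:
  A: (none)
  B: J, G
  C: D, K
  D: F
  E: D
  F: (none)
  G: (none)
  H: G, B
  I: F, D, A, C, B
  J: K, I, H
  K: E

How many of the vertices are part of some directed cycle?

4

A vertex is on a directed cycle iff it belongs to a strongly connected component of size ≥ 2 (or has a self-loop).
The vertices on cycles are {B, H, I, J} — 4 in total.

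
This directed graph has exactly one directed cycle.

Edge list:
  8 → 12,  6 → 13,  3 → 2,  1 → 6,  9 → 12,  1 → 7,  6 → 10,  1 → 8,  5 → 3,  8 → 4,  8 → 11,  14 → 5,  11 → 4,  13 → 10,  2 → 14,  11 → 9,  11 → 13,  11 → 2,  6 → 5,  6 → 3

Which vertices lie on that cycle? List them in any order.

2, 3, 5, 14

DFS with gray/black marking from 2:
2 gray
  14 gray
    5 gray
      3 gray
        3→2: 2 is gray → back edge
Back edge closes the cycle 2 → 14 → 5 → 3 → 2; its vertices are {2, 3, 5, 14}.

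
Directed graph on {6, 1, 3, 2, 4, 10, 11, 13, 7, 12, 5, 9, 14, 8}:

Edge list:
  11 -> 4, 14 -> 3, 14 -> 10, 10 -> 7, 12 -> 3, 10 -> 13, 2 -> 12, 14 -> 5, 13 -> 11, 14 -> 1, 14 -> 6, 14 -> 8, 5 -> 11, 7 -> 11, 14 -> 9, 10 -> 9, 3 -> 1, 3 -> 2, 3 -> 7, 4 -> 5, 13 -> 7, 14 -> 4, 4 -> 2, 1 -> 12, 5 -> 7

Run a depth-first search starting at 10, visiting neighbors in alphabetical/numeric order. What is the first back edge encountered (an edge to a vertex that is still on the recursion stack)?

DFS from 10 (visiting neighbors in alphabetical/numeric order); mark gray on enter, black on exit:
10 gray
  7 gray
    11 gray
      4 gray
        2 gray
          12 gray
            3 gray
              1 gray
                1→12: 12 is gray → back edge
First back edge: 1 → 12.

1->12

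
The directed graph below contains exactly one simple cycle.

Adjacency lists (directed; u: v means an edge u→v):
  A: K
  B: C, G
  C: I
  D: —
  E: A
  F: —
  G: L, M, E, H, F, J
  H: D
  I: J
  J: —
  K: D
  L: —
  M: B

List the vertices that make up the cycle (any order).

B, G, M

DFS with gray/black marking from B:
B gray
  C gray
    I gray
      J gray
      J black
    I black
  C black
  G gray
    L gray
    L black
    M gray
      M→B: B is gray → back edge
Back edge closes the cycle B → G → M → B; its vertices are {B, G, M}.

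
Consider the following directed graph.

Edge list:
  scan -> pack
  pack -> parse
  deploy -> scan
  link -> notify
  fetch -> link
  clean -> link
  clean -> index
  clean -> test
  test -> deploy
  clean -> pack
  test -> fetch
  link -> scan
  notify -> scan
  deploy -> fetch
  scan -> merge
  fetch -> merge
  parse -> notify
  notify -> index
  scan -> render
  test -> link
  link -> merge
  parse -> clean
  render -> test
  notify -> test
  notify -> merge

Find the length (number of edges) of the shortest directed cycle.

For each vertex v, BFS finds the shortest path from v back to v.
The shortest such closed walk is parse → clean → pack → parse, length 3.

3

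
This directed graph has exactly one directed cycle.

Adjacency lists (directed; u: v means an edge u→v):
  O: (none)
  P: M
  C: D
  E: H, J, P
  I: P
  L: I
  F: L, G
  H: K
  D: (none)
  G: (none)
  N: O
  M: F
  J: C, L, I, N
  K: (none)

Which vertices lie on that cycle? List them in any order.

DFS with gray/black marking from P:
P gray
  M gray
    F gray
      L gray
        I gray
          I→P: P is gray → back edge
Back edge closes the cycle P → M → F → L → I → P; its vertices are {F, I, L, M, P}.

F, I, L, M, P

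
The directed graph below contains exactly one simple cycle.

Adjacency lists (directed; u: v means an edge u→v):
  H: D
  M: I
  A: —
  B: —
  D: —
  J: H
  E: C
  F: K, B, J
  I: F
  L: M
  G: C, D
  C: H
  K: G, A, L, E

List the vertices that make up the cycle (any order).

F, I, K, L, M

DFS with gray/black marking from F:
F gray
  K gray
    G gray
      C gray
        H gray
          D gray
          D black
        H black
      C black
      G→D: D black — skip
    G black
    A gray
    A black
    L gray
      M gray
        I gray
          I→F: F is gray → back edge
Back edge closes the cycle F → K → L → M → I → F; its vertices are {F, I, K, L, M}.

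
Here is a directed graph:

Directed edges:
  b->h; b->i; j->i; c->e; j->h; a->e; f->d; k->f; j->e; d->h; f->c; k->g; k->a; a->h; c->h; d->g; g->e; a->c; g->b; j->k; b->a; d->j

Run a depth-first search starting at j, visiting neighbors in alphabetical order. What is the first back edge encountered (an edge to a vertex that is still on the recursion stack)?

d->j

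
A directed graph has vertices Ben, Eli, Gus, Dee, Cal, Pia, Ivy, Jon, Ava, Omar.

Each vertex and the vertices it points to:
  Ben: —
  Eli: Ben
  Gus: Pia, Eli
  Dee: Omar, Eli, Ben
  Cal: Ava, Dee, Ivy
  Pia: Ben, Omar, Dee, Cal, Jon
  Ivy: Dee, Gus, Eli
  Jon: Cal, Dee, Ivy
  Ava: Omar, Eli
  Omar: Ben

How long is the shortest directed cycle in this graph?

4

For each vertex v, BFS finds the shortest path from v back to v.
The shortest such closed walk is Pia → Cal → Ivy → Gus → Pia, length 4.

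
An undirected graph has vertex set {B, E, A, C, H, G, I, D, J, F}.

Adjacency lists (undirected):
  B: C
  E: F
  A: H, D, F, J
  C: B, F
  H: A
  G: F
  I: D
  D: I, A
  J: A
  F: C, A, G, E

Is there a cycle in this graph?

No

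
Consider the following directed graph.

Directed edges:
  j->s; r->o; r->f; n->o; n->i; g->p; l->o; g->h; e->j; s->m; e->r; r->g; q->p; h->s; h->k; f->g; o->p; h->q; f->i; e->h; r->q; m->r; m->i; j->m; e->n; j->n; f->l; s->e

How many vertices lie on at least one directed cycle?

A vertex is on a directed cycle iff it belongs to a strongly connected component of size ≥ 2 (or has a self-loop).
The vertices on cycles are {e, f, g, h, j, m, r, s} — 8 in total.

8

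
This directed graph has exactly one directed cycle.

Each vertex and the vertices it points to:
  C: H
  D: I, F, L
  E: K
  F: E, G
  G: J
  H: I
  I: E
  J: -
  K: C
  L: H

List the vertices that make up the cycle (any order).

C, E, H, I, K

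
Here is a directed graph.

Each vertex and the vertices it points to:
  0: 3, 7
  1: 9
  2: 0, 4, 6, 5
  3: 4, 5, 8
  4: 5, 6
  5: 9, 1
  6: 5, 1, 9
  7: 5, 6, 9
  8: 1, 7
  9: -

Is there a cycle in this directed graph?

DFS with white/gray/black marking, starting from 5:
5 gray
  9 gray
  9 black
  1 gray
    1→9: 9 black — skip
  1 black
5 black
0 gray
  3 gray
    4 gray
      4→5: 5 black — skip
      6 gray
        6→5: 5 black — skip
        6→1: 1 black — skip
        6→9: 9 black — skip
      6 black
    4 black
    3→5: 5 black — skip
    8 gray
      8→1: 1 black — skip
      7 gray
        7→5: 5 black — skip
        7→6: 6 black — skip
        7→9: 9 black — skip
      7 black
    8 black
  3 black
  0→7: 7 black — skip
0 black
2 gray
  2→0: 0 black — skip
  2→4: 4 black — skip
  2→6: 6 black — skip
  2→5: 5 black — skip
2 black
Every edge goes to a white or black vertex — no back edge, so the graph is acyclic.

No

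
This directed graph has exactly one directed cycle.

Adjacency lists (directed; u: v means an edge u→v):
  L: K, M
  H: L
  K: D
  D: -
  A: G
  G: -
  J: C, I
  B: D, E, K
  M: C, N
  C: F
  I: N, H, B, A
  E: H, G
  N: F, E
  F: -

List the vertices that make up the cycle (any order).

E, H, L, M, N

DFS with gray/black marking from H:
H gray
  L gray
    K gray
      D gray
      D black
    K black
    M gray
      C gray
        F gray
        F black
      C black
      N gray
        N→F: F black — skip
        E gray
          E→H: H is gray → back edge
Back edge closes the cycle H → L → M → N → E → H; its vertices are {E, H, L, M, N}.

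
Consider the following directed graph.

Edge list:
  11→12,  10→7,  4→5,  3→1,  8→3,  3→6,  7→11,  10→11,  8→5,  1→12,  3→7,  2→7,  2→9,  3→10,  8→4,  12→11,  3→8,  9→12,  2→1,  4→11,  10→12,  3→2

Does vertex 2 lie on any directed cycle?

No

2 lies on a cycle iff there is a path from 2 back to itself.
Exploring from 2, it never reaches itself; equivalently, its strongly connected component is a singleton.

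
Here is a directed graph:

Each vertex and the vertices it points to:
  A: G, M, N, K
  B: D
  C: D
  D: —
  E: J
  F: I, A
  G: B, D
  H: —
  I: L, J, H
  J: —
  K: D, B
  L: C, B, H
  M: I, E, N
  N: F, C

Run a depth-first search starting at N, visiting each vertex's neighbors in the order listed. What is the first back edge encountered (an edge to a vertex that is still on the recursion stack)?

DFS from N (visiting each vertex's neighbors in the order listed); mark gray on enter, black on exit:
N gray
  F gray
    I gray
      L gray
        C gray
          D gray
          D black
        C black
        B gray
          B→D: D black — skip
        B black
        H gray
        H black
      L black
      J gray
      J black
      I→H: H black — skip
    I black
    A gray
      G gray
        G→B: B black — skip
        G→D: D black — skip
      G black
      M gray
        M→I: I black — skip
        E gray
          E→J: J black — skip
        E black
        M→N: N is gray → back edge
First back edge: M → N.

M→N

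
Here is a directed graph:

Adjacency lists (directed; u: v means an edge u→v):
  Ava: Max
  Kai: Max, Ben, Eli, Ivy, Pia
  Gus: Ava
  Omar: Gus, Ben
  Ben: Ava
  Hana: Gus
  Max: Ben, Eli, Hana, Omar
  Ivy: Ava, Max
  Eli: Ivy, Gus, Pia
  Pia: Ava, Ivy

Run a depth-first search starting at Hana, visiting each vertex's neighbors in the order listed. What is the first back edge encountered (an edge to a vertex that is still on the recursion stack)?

Ben→Ava

DFS from Hana (visiting each vertex's neighbors in the order listed); mark gray on enter, black on exit:
Hana gray
  Gus gray
    Ava gray
      Max gray
        Ben gray
          Ben→Ava: Ava is gray → back edge
First back edge: Ben → Ava.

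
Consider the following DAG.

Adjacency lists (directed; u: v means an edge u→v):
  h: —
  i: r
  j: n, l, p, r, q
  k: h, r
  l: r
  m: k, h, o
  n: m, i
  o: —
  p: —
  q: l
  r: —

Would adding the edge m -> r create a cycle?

Adding m→r creates a cycle iff r can already reach m.
Explore from r: no path reaches m. The graph stays acyclic.

No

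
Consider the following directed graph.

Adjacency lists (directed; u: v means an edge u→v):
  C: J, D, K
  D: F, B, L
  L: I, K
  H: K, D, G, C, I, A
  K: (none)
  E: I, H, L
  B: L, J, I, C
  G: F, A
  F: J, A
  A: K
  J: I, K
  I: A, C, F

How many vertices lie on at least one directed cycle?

7

A vertex is on a directed cycle iff it belongs to a strongly connected component of size ≥ 2 (or has a self-loop).
The vertices on cycles are {B, C, D, F, I, J, L} — 7 in total.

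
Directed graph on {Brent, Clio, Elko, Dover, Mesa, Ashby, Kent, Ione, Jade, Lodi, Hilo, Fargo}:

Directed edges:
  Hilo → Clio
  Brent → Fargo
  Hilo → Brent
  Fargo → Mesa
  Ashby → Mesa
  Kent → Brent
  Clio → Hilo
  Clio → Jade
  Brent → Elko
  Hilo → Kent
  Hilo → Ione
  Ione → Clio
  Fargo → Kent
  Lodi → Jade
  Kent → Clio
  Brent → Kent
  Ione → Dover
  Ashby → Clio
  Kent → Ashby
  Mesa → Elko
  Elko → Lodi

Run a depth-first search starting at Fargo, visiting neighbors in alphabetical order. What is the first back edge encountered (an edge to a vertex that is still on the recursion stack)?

DFS from Fargo (visiting neighbors in alphabetical order); mark gray on enter, black on exit:
Fargo gray
  Kent gray
    Ashby gray
      Clio gray
        Hilo gray
          Brent gray
            Elko gray
              Lodi gray
                Jade gray
                Jade black
              Lodi black
            Elko black
            Brent→Fargo: Fargo is gray → back edge
First back edge: Brent → Fargo.

Brent->Fargo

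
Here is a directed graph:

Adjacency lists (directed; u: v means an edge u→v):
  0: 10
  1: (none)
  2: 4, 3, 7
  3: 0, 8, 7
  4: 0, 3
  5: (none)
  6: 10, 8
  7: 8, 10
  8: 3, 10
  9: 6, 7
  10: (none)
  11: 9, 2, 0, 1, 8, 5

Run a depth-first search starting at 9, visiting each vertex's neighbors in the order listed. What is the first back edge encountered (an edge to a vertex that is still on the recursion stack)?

3->8

DFS from 9 (visiting each vertex's neighbors in the order listed); mark gray on enter, black on exit:
9 gray
  6 gray
    10 gray
    10 black
    8 gray
      3 gray
        0 gray
          0→10: 10 black — skip
        0 black
        3→8: 8 is gray → back edge
First back edge: 3 → 8.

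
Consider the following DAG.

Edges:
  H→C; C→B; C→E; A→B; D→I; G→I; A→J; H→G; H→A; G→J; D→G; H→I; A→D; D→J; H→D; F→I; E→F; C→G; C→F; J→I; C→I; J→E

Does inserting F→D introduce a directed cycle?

Yes

Adding F→D creates a cycle iff D can already reach F.
Path from D: D → J → E → F.
So D → … → F → D is a cycle.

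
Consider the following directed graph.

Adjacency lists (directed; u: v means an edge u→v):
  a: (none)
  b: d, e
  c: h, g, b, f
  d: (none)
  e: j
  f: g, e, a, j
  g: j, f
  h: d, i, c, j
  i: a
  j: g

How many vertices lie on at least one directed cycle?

A vertex is on a directed cycle iff it belongs to a strongly connected component of size ≥ 2 (or has a self-loop).
The vertices on cycles are {c, e, f, g, h, j} — 6 in total.

6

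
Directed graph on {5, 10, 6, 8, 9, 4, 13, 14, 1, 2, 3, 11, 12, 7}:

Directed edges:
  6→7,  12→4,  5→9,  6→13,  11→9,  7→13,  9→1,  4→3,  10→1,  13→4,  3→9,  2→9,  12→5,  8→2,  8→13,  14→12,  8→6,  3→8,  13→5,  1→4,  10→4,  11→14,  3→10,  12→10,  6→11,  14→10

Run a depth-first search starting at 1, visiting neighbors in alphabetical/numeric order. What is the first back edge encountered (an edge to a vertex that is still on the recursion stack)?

9→1

DFS from 1 (visiting neighbors in alphabetical/numeric order); mark gray on enter, black on exit:
1 gray
  4 gray
    3 gray
      8 gray
        2 gray
          9 gray
            9→1: 1 is gray → back edge
First back edge: 9 → 1.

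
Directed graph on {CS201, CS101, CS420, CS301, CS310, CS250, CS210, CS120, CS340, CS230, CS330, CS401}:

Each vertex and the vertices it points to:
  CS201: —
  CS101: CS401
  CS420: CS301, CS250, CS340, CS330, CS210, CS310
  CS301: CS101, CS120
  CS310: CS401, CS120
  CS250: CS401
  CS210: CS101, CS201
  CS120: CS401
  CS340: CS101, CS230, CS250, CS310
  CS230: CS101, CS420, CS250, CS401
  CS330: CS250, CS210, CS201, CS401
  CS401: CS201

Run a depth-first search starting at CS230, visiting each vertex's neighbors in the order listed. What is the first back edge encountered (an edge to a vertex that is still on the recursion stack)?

DFS from CS230 (visiting each vertex's neighbors in the order listed); mark gray on enter, black on exit:
CS230 gray
  CS101 gray
    CS401 gray
      CS201 gray
      CS201 black
    CS401 black
  CS101 black
  CS420 gray
    CS301 gray
      CS301→CS101: CS101 black — skip
      CS120 gray
        CS120→CS401: CS401 black — skip
      CS120 black
    CS301 black
    CS250 gray
      CS250→CS401: CS401 black — skip
    CS250 black
    CS340 gray
      CS340→CS101: CS101 black — skip
      CS340→CS230: CS230 is gray → back edge
First back edge: CS340 → CS230.

CS340→CS230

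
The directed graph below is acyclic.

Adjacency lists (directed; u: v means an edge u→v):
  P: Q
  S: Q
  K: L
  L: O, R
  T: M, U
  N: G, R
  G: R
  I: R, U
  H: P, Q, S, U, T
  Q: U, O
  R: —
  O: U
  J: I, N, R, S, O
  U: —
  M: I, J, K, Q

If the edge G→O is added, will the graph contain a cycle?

Adding G→O creates a cycle iff O can already reach G.
Explore from O: no path reaches G. The graph stays acyclic.

No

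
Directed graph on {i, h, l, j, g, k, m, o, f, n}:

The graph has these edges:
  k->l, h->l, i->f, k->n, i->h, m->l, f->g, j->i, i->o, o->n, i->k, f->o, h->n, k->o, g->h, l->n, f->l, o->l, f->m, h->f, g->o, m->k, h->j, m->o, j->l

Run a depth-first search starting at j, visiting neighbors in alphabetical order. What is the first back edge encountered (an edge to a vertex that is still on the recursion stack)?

DFS from j (visiting neighbors in alphabetical order); mark gray on enter, black on exit:
j gray
  i gray
    f gray
      g gray
        h gray
          h→f: f is gray → back edge
First back edge: h → f.

h->f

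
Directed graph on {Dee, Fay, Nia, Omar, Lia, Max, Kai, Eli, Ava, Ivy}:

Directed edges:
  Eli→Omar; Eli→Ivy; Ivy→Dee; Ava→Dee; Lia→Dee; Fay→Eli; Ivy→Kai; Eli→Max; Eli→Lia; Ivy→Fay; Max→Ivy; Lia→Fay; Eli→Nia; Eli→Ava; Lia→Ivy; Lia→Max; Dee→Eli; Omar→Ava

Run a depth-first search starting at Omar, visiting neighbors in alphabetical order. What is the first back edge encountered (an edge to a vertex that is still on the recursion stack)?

DFS from Omar (visiting neighbors in alphabetical order); mark gray on enter, black on exit:
Omar gray
  Ava gray
    Dee gray
      Eli gray
        Eli→Ava: Ava is gray → back edge
First back edge: Eli → Ava.

Eli→Ava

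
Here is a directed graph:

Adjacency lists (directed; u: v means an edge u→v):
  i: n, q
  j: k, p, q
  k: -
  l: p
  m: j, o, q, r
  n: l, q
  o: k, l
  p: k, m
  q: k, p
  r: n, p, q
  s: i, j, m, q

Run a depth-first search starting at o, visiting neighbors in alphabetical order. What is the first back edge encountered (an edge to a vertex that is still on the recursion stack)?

j→p

DFS from o (visiting neighbors in alphabetical order); mark gray on enter, black on exit:
o gray
  k gray
  k black
  l gray
    p gray
      p→k: k black — skip
      m gray
        j gray
          j→k: k black — skip
          j→p: p is gray → back edge
First back edge: j → p.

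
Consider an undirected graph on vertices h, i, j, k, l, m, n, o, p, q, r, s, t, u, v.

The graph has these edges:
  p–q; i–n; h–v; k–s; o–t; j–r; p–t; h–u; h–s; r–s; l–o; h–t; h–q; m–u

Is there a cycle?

Yes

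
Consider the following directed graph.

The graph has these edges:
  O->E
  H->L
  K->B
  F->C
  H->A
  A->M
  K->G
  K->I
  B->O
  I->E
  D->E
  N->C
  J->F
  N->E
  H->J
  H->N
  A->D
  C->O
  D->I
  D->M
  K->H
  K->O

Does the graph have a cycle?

No

DFS with white/gray/black marking, starting from M:
M gray
M black
A gray
  A→M: M black — skip
  D gray
    E gray
    E black
    I gray
      I→E: E black — skip
    I black
    D→M: M black — skip
  D black
A black
B gray
  O gray
    O→E: E black — skip
  O black
B black
C gray
  C→O: O black — skip
C black
F gray
  F→C: C black — skip
F black
G gray
G black
H gray
  N gray
    N→C: C black — skip
    N→E: E black — skip
  N black
  L gray
  L black
  J gray
    J→F: F black — skip
  J black
  H→A: A black — skip
H black
K gray
  K→I: I black — skip
  K→O: O black — skip
  K→G: G black — skip
  K→H: H black — skip
  K→B: B black — skip
K black
Every edge goes to a white or black vertex — no back edge, so the graph is acyclic.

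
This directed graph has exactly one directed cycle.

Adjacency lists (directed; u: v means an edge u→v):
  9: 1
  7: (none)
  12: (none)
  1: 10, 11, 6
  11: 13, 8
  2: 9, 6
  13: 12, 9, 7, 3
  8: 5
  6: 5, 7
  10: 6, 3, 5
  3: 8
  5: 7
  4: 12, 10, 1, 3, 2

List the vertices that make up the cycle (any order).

1, 9, 11, 13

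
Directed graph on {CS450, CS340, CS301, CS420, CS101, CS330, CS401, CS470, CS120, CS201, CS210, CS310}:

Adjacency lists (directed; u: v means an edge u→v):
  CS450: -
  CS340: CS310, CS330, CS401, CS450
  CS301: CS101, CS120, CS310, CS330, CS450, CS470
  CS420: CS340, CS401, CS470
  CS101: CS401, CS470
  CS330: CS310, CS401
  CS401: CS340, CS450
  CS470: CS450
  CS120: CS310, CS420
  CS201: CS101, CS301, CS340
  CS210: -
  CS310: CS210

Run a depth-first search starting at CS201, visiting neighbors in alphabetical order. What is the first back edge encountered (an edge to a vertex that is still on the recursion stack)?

CS330→CS401

DFS from CS201 (visiting neighbors in alphabetical order); mark gray on enter, black on exit:
CS201 gray
  CS101 gray
    CS401 gray
      CS340 gray
        CS310 gray
          CS210 gray
          CS210 black
        CS310 black
        CS330 gray
          CS330→CS310: CS310 black — skip
          CS330→CS401: CS401 is gray → back edge
First back edge: CS330 → CS401.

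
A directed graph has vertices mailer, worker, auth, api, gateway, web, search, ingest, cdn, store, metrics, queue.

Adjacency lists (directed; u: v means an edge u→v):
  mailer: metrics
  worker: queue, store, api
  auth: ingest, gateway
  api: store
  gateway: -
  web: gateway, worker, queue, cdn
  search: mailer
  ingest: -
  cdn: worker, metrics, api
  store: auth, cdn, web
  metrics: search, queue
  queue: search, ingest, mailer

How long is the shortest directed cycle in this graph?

For each vertex v, BFS finds the shortest path from v back to v.
The shortest such closed walk is worker → store → cdn → worker, length 3.

3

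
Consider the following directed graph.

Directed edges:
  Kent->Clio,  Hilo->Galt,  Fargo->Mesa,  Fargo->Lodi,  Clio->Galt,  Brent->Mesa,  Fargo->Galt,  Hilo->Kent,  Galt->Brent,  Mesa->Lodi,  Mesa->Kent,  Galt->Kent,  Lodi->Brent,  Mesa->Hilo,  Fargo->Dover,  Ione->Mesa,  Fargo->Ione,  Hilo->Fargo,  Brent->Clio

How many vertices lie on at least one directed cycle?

9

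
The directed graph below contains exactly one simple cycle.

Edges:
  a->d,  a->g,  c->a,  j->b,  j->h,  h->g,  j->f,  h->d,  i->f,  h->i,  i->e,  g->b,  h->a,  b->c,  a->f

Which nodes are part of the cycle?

a, b, c, g

DFS with gray/black marking from b:
b gray
  c gray
    a gray
      d gray
      d black
      f gray
      f black
      g gray
        g→b: b is gray → back edge
Back edge closes the cycle b → c → a → g → b; its vertices are {a, b, c, g}.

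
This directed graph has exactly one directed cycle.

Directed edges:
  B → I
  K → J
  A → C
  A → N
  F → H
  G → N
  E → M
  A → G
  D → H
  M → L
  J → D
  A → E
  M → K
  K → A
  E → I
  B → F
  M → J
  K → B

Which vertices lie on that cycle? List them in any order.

A, E, K, M

DFS with gray/black marking from K:
K gray
  B gray
    I gray
    I black
    F gray
      H gray
      H black
    F black
  B black
  J gray
    D gray
      D→H: H black — skip
    D black
  J black
  A gray
    G gray
      N gray
      N black
    G black
    C gray
    C black
    E gray
      M gray
        L gray
        L black
        M→J: J black — skip
        M→K: K is gray → back edge
Back edge closes the cycle K → A → E → M → K; its vertices are {A, E, K, M}.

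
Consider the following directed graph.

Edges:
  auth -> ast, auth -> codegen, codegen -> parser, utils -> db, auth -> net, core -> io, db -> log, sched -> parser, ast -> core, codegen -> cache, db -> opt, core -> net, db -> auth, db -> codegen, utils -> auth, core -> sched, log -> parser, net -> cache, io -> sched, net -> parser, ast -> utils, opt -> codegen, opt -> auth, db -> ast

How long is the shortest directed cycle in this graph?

3

For each vertex v, BFS finds the shortest path from v back to v.
The shortest such closed walk is auth → ast → utils → auth, length 3.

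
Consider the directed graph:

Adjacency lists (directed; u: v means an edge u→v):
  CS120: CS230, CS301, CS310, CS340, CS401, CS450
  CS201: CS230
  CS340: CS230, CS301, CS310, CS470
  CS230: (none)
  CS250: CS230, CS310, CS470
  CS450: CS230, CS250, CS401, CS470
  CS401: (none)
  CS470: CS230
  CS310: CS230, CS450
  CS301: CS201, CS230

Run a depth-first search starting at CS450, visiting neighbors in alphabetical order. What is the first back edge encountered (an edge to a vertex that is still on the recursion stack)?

CS310→CS450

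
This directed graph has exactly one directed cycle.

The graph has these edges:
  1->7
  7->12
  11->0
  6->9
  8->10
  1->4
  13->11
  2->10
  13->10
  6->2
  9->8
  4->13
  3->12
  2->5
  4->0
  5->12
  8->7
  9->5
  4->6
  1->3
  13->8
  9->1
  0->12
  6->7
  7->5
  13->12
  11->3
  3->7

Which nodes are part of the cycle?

DFS with gray/black marking from 4:
4 gray
  13 gray
    10 gray
    10 black
    8 gray
      8→10: 10 black — skip
      7 gray
        12 gray
        12 black
        5 gray
          5→12: 12 black — skip
        5 black
      7 black
    8 black
    11 gray
      3 gray
        3→7: 7 black — skip
        3→12: 12 black — skip
      3 black
      0 gray
        0→12: 12 black — skip
      0 black
    11 black
    13→12: 12 black — skip
  13 black
  4→0: 0 black — skip
  6 gray
    9 gray
      9→5: 5 black — skip
      9→8: 8 black — skip
      1 gray
        1→7: 7 black — skip
        1→4: 4 is gray → back edge
Back edge closes the cycle 4 → 6 → 9 → 1 → 4; its vertices are {1, 4, 6, 9}.

1, 4, 6, 9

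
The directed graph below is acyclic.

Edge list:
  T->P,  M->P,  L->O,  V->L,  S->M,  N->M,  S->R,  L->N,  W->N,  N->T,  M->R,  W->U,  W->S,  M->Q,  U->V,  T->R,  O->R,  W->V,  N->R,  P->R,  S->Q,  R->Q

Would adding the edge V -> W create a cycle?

Yes

Adding V→W creates a cycle iff W can already reach V.
Path from W: W → V.
So W → … → V → W is a cycle.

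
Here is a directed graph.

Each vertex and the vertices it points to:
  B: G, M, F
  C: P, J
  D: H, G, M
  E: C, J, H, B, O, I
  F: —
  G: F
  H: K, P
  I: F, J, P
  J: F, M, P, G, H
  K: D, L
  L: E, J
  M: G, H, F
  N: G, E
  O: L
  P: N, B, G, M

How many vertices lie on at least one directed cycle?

A vertex is on a directed cycle iff it belongs to a strongly connected component of size ≥ 2 (or has a self-loop).
The vertices on cycles are {B, C, D, E, H, I, J, K, L, M, N, O, P} — 13 in total.

13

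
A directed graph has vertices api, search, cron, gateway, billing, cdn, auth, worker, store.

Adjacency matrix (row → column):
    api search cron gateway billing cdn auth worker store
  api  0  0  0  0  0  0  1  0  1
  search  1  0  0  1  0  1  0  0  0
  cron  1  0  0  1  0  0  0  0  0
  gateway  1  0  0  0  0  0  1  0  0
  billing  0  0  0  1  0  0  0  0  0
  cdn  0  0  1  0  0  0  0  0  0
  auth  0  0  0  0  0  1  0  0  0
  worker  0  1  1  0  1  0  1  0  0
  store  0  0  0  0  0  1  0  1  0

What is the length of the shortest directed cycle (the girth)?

For each vertex v, BFS finds the shortest path from v back to v.
The shortest such closed walk is store → cdn → cron → api → store, length 4.

4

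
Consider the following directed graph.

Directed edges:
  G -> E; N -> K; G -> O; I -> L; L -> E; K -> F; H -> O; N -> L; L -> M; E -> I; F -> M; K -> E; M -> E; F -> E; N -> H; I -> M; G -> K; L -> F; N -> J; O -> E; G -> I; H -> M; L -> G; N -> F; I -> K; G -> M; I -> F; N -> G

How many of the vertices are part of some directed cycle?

A vertex is on a directed cycle iff it belongs to a strongly connected component of size ≥ 2 (or has a self-loop).
The vertices on cycles are {E, F, G, I, K, L, M, O} — 8 in total.

8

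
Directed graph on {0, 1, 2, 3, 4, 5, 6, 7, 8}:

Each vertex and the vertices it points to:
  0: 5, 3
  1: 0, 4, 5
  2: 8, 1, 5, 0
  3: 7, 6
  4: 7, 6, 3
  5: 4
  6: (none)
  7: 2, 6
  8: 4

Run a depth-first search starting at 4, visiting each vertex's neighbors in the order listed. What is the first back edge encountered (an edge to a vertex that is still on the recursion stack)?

8→4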